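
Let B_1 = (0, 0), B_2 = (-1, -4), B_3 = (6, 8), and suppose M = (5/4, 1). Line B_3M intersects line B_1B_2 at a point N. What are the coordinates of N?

Barycentric coordinates of M with respect to B_1B_2B_3: (1/2, 1/4, 1/4).
On side B_1B_2 the B_3-coordinate is zero; dropping M's B_3-weight 1/4 and renormalizing the remaining 1/2 : 1/4 gives weights 2/3, 1/3 on B_1, B_2.
N = (2/3)·(0, 0) + (1/3)·(-1, -4) = (-1/3, -4/3).

(-1/3, -4/3)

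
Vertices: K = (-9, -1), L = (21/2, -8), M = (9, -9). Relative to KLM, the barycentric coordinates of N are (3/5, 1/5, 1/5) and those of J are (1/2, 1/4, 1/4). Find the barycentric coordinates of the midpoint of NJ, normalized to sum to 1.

Since both coordinate triples sum to 1, the midpoint's barycentrics are the componentwise average.
(3/5+1/2)/2 = 11/20; similarly 9/40 and 9/40.

(11/20, 9/40, 9/40)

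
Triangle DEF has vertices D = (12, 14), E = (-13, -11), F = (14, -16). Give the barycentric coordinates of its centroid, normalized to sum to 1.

The centroid is the average of the vertices, so each weight is 1/3.

(1/3, 1/3, 1/3)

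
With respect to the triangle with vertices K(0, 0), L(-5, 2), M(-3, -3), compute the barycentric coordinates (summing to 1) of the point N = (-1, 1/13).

Signed area of the reference triangle: [KLM] = ½·(0·(2−(-3)) + (-5)·(-3−0) + (-3)·(0−2)) = ½·(0 + 15 + 6) = 21/2.
[NLM] = ½·((-1)·(2−(-3)) + (-5)·(-3−(1/13)) + (-3)·(1/13−2)) = ½·(-5 + 200/13 + 75/13) = 105/13, so the K-coordinate is (105/13)/(21/2) = 10/13.
[KNM] = ½·(0·(1/13−(-3)) + (-1)·(-3−0) + (-3)·(0−(1/13))) = ½·(0 + 3 + 3/13) = 21/13, so the L-coordinate is 2/13.
[KLN] = ½·(0·(2−(1/13)) + (-5)·(1/13−0) + (-1)·(0−2)) = ½·(0 − 5/13 + 2) = 21/26, so the M-coordinate is 1/13.

(10/13, 2/13, 1/13)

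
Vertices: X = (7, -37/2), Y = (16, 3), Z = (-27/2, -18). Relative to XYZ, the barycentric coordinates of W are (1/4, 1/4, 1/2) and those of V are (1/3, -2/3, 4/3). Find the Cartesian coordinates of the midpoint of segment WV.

Barycentric coordinates of the midpoint are the average: (7/24, -5/24, 11/12).
Converting: (7/24)·X + (-5/24)·Y + (11/12)·Z = (-41/3, -1081/48).

(-41/3, -1081/48)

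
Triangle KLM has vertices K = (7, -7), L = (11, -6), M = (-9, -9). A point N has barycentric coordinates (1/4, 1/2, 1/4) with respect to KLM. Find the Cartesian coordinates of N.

N = (1/4)·K + (1/2)·L + (1/4)·M.
x-coordinate: (1/4)·7 + (1/2)·11 + (1/4)·(-9) = 5.
y-coordinate: (1/4)·(-7) + (1/2)·(-6) + (1/4)·(-9) = -7.

(5, -7)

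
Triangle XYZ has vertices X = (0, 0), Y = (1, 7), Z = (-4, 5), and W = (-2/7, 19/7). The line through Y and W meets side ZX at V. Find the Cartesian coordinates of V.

(-4/5, 1)

Barycentric coordinates of W with respect to XYZ: (4/7, 2/7, 1/7).
On side ZX the Y-coordinate is zero; dropping W's Y-weight 2/7 and renormalizing the remaining 1/7 : 4/7 gives weights 1/5, 4/5 on Z, X.
V = (1/5)·(-4, 5) + (4/5)·(0, 0) = (-4/5, 1).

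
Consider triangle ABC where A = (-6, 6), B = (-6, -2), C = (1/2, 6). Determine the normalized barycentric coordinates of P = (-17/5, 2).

(1/10, 1/2, 2/5)

Signed area of the reference triangle: [ABC] = ½·((-6)·(-2−6) + (-6)·(6−6) + (1/2)·(6−(-2))) = ½·(48 + 0 + 4) = 26.
[PBC] = ½·((-17/5)·(-2−6) + (-6)·(6−2) + (1/2)·(2−(-2))) = ½·(136/5 − 24 + 2) = 13/5, so the A-coordinate is (13/5)/26 = 1/10.
[APC] = ½·((-6)·(2−6) + (-17/5)·(6−6) + (1/2)·(6−2)) = ½·(24 + 0 + 2) = 13, so the B-coordinate is 1/2.
[ABP] = ½·((-6)·(-2−2) + (-6)·(2−6) + (-17/5)·(6−(-2))) = ½·(24 + 24 − 136/5) = 52/5, so the C-coordinate is 2/5.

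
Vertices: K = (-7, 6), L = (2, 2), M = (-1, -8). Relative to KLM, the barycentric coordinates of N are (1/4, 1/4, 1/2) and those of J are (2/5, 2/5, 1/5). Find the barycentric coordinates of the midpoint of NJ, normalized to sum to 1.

(13/40, 13/40, 7/20)

Since both coordinate triples sum to 1, the midpoint's barycentrics are the componentwise average.
(1/4+2/5)/2 = 13/40; similarly 13/40 and 7/20.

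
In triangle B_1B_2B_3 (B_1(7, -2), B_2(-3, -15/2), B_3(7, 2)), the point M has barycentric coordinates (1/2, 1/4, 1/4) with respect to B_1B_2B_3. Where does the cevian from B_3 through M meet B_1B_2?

(11/3, -23/6)

Line B_3M meets B_1B_2 where the B_3-coordinate vanishes; zeroing M's B_3-weight and renormalizing leaves B_1, B_2-weights 1/2 : 1/4 → (2/3, 1/3).
So N = (2/3)·B_1 + (1/3)·B_2 = (11/3, -23/6).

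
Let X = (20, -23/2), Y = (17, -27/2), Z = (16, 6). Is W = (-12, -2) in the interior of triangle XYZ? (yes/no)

no

Barycentric coordinates of W: (-1108/121, 1044/121, 185/121).
The three coordinates are negative, positive, positive; a point is interior exactly when all three are positive.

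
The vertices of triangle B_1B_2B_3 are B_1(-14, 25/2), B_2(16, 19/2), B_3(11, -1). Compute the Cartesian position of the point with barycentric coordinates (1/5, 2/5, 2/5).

M = (1/5)·B_1 + (2/5)·B_2 + (2/5)·B_3.
x-coordinate: (1/5)·(-14) + (2/5)·16 + (2/5)·11 = 8.
y-coordinate: (1/5)·(25/2) + (2/5)·(19/2) + (2/5)·(-1) = 59/10.

(8, 59/10)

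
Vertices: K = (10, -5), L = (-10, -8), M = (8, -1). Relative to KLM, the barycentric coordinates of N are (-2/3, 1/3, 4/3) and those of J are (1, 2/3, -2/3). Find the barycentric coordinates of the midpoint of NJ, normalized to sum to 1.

(1/6, 1/2, 1/3)

Since both coordinate triples sum to 1, the midpoint's barycentrics are the componentwise average.
(-2/3+1)/2 = 1/6; similarly 1/2 and 1/3.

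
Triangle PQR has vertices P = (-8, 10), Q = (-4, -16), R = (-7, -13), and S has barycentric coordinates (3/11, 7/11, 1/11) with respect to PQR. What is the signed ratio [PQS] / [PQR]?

The signed ratio [PQS]/[PQR] equals the barycentric coordinate of S at vertex R, which is 1/11.

1/11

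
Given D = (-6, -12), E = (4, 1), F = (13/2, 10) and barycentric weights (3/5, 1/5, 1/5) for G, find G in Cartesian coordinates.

G = (3/5)·D + (1/5)·E + (1/5)·F.
x-coordinate: (3/5)·(-6) + (1/5)·4 + (1/5)·(13/2) = -3/2.
y-coordinate: (3/5)·(-12) + (1/5)·1 + (1/5)·10 = -5.

(-3/2, -5)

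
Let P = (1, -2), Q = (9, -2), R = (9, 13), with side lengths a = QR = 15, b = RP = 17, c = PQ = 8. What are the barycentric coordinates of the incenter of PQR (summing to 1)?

The incenter has barycentric coordinates proportional to the opposite side lengths: (15 : 17 : 8).
Normalizing by 15+17+8 = 40 gives (3/8, 17/40, 1/5).

(3/8, 17/40, 1/5)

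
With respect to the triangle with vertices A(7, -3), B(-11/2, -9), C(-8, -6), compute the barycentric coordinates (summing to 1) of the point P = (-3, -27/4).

(1/4, 1/2, 1/4)

Signed area of the reference triangle: [ABC] = ½·(7·(-9−(-6)) + (-11/2)·(-6−(-3)) + (-8)·(-3−(-9))) = ½·(-21 + 33/2 − 48) = -105/4.
[PBC] = ½·((-3)·(-9−(-6)) + (-11/2)·(-6−(-27/4)) + (-8)·(-27/4−(-9))) = ½·(9 − 33/8 − 18) = -105/16, so the A-coordinate is (-105/16)/(-105/4) = 1/4.
[APC] = ½·(7·(-27/4−(-6)) + (-3)·(-6−(-3)) + (-8)·(-3−(-27/4))) = ½·(-21/4 + 9 − 30) = -105/8, so the B-coordinate is 1/2.
[ABP] = ½·(7·(-9−(-27/4)) + (-11/2)·(-27/4−(-3)) + (-3)·(-3−(-9))) = ½·(-63/4 + 165/8 − 18) = -105/16, so the C-coordinate is 1/4.
Check: 1/4 + 1/2 + 1/4 = 1.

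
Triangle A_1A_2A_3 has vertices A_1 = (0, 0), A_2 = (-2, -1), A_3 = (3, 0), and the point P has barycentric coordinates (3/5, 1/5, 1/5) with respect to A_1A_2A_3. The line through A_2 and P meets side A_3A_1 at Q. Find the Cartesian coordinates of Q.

Line A_2P meets A_3A_1 where the A_2-coordinate vanishes; zeroing P's A_2-weight and renormalizing leaves A_3, A_1-weights 1/5 : 3/5 → (1/4, 3/4).
So Q = (1/4)·A_3 + (3/4)·A_1 = (3/4, 0).

(3/4, 0)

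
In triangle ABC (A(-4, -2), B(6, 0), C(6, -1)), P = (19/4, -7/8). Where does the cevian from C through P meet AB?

Barycentric coordinates of P with respect to ABC: (1/8, 1/4, 5/8).
On side AB the C-coordinate is zero; dropping P's C-weight 5/8 and renormalizing the remaining 1/8 : 1/4 gives weights 1/3, 2/3 on A, B.
Q = (1/3)·(-4, -2) + (2/3)·(6, 0) = (8/3, -2/3).

(8/3, -2/3)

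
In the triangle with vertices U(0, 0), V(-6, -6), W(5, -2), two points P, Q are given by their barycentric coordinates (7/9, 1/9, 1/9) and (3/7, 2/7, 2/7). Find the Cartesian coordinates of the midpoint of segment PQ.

(-25/126, -100/63)

Barycentric coordinates of the midpoint are the average: (38/63, 25/126, 25/126).
Converting: (38/63)·U + (25/126)·V + (25/126)·W = (-25/126, -100/63).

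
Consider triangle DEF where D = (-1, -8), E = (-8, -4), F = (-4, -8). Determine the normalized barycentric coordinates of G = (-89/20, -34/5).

(1/4, 3/10, 9/20)

Signed area of the reference triangle: [DEF] = ½·((-1)·(-4−(-8)) + (-8)·(-8−(-8)) + (-4)·(-8−(-4))) = ½·(-4 + 0 + 16) = 6.
[GEF] = ½·((-89/20)·(-4−(-8)) + (-8)·(-8−(-34/5)) + (-4)·(-34/5−(-4))) = ½·(-89/5 + 48/5 + 56/5) = 3/2, so the D-coordinate is (3/2)/6 = 1/4.
[DGF] = ½·((-1)·(-34/5−(-8)) + (-89/20)·(-8−(-8)) + (-4)·(-8−(-34/5))) = ½·(-6/5 + 0 + 24/5) = 9/5, so the E-coordinate is 3/10.
[DEG] = ½·((-1)·(-4−(-34/5)) + (-8)·(-34/5−(-8)) + (-89/20)·(-8−(-4))) = ½·(-14/5 − 48/5 + 89/5) = 27/10, so the F-coordinate is 9/20.
Check: 1/4 + 3/10 + 9/20 = 1.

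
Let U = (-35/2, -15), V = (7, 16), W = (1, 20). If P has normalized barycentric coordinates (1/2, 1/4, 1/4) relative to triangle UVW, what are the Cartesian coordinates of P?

(-27/4, 3/2)

P = (1/2)·U + (1/4)·V + (1/4)·W.
x-coordinate: (1/2)·(-35/2) + (1/4)·7 + (1/4)·1 = -27/4.
y-coordinate: (1/2)·(-15) + (1/4)·16 + (1/4)·20 = 3/2.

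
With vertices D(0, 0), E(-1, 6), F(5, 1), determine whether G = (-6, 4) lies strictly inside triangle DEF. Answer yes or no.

Barycentric coordinates of G: (37/31, 26/31, -32/31).
The three coordinates are positive, positive, negative; a point is interior exactly when all three are positive.

no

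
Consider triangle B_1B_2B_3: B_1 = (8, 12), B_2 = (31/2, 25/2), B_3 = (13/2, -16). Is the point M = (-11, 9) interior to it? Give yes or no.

no

Barycentric coordinates of M: (965/279, -2110/837, 52/837).
The three coordinates are positive, negative, positive; a point is interior exactly when all three are positive.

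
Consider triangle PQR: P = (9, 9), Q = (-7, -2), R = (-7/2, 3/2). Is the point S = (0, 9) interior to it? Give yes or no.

Barycentric coordinates of S: (-4/5, -27/7, 198/35).
The three coordinates are negative, negative, positive; a point is interior exactly when all three are positive.

no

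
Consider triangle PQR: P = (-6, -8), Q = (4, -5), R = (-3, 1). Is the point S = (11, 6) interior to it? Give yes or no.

no

Barycentric coordinates of S: (-119/81, 37/27, 89/81).
The three coordinates are negative, positive, positive; a point is interior exactly when all three are positive.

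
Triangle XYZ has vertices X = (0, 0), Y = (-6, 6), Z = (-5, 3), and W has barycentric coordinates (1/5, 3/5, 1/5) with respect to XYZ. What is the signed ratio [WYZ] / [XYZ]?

1/5

The signed ratio [WYZ]/[XYZ] equals the barycentric coordinate of W at vertex X, which is 1/5.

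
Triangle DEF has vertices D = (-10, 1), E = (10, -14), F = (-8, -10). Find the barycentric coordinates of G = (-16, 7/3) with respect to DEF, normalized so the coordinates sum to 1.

Signed area of the reference triangle: [DEF] = ½·((-10)·(-14−(-10)) + 10·(-10−1) + (-8)·(1−(-14))) = ½·(40 − 110 − 120) = -95.
[GEF] = ½·((-16)·(-14−(-10)) + 10·(-10−(7/3)) + (-8)·(7/3−(-14))) = ½·(64 − 370/3 − 392/3) = -95, so the D-coordinate is (-95)/(-95) = 1.
[DGF] = ½·((-10)·(7/3−(-10)) + (-16)·(-10−1) + (-8)·(1−(7/3))) = ½·(-370/3 + 176 + 32/3) = 95/3, so the E-coordinate is -1/3.
[DEG] = ½·((-10)·(-14−(7/3)) + 10·(7/3−1) + (-16)·(1−(-14))) = ½·(490/3 + 40/3 − 240) = -95/3, so the F-coordinate is 1/3.
Check: 1 − 1/3 + 1/3 = 1.

(1, -1/3, 1/3)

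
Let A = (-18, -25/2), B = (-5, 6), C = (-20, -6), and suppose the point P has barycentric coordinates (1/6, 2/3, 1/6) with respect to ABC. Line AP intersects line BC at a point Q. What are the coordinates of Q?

Line AP meets BC where the A-coordinate vanishes; zeroing P's A-weight and renormalizing leaves B, C-weights 2/3 : 1/6 → (4/5, 1/5).
So Q = (4/5)·B + (1/5)·C = (-8, 18/5).

(-8, 18/5)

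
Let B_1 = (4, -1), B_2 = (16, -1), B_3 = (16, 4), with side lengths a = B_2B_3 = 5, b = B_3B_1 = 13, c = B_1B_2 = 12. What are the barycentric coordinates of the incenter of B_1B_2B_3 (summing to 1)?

(1/6, 13/30, 2/5)

The incenter has barycentric coordinates proportional to the opposite side lengths: (5 : 13 : 12).
Normalizing by 5+13+12 = 30 gives (1/6, 13/30, 2/5).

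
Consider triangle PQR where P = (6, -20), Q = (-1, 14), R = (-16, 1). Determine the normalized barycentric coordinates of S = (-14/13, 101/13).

(2/13, 10/13, 1/13)

Signed area of the reference triangle: [PQR] = ½·(6·(14−1) + (-1)·(1−(-20)) + (-16)·(-20−14)) = ½·(78 − 21 + 544) = 601/2.
[SQR] = ½·((-14/13)·(14−1) + (-1)·(1−(101/13)) + (-16)·(101/13−14)) = ½·(-14 + 88/13 + 1296/13) = 601/13, so the P-coordinate is (601/13)/(601/2) = 2/13.
[PSR] = ½·(6·(101/13−1) + (-14/13)·(1−(-20)) + (-16)·(-20−(101/13))) = ½·(528/13 − 294/13 + 5776/13) = 3005/13, so the Q-coordinate is 10/13.
[PQS] = ½·(6·(14−(101/13)) + (-1)·(101/13−(-20)) + (-14/13)·(-20−14)) = ½·(486/13 − 361/13 + 476/13) = 601/26, so the R-coordinate is 1/13.
Check: 2/13 + 10/13 + 1/13 = 1.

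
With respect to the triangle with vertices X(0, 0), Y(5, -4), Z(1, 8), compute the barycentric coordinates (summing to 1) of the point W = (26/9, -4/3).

(1/3, 5/9, 1/9)

Signed area of the reference triangle: [XYZ] = ½·(0·(-4−8) + 5·(8−0) + 1·(0−(-4))) = ½·(0 + 40 + 4) = 22.
[WYZ] = ½·((26/9)·(-4−8) + 5·(8−(-4/3)) + 1·(-4/3−(-4))) = ½·(-104/3 + 140/3 + 8/3) = 22/3, so the X-coordinate is (22/3)/22 = 1/3.
[XWZ] = ½·(0·(-4/3−8) + (26/9)·(8−0) + 1·(0−(-4/3))) = ½·(0 + 208/9 + 4/3) = 110/9, so the Y-coordinate is 5/9.
[XYW] = ½·(0·(-4−(-4/3)) + 5·(-4/3−0) + (26/9)·(0−(-4))) = ½·(0 − 20/3 + 104/9) = 22/9, so the Z-coordinate is 1/9.
Check: 1/3 + 5/9 + 1/9 = 1.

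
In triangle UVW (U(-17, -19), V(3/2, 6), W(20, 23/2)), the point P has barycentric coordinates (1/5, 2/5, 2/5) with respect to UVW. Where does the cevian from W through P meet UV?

Line WP meets UV where the W-coordinate vanishes; zeroing P's W-weight and renormalizing leaves U, V-weights 1/5 : 2/5 → (1/3, 2/3).
So Q = (1/3)·U + (2/3)·V = (-14/3, -7/3).

(-14/3, -7/3)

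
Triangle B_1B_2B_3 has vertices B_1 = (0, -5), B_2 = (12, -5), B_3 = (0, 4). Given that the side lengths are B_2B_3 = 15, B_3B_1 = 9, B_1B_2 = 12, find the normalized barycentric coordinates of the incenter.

(5/12, 1/4, 1/3)

The incenter has barycentric coordinates proportional to the opposite side lengths: (15 : 9 : 12).
Normalizing by 15+9+12 = 36 gives (5/12, 1/4, 1/3).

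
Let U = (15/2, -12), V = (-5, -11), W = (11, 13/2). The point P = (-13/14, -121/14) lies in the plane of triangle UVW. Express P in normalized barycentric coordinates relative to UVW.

Signed area of the reference triangle: [UVW] = ½·((15/2)·(-11−(13/2)) + (-5)·(13/2−(-12)) + 11·(-12−(-11))) = ½·(-525/4 − 185/2 − 11) = -939/8.
[PVW] = ½·((-13/14)·(-11−(13/2)) + (-5)·(13/2−(-121/14)) + 11·(-121/14−(-11))) = ½·(65/4 − 530/7 + 363/14) = -939/56, so the U-coordinate is (-939/56)/(-939/8) = 1/7.
[UPW] = ½·((15/2)·(-121/14−(13/2)) + (-13/14)·(13/2−(-12)) + 11·(-12−(-121/14))) = ½·(-795/7 − 481/28 − 517/14) = -4695/56, so the V-coordinate is 5/7.
[UVP] = ½·((15/2)·(-11−(-121/14)) + (-5)·(-121/14−(-12)) + (-13/14)·(-12−(-11))) = ½·(-495/28 − 235/14 + 13/14) = -939/56, so the W-coordinate is 1/7.

(1/7, 5/7, 1/7)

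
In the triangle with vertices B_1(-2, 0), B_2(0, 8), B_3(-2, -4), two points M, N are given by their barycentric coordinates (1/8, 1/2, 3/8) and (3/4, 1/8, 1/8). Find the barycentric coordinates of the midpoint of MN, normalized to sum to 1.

Since both coordinate triples sum to 1, the midpoint's barycentrics are the componentwise average.
(1/8+3/4)/2 = 7/16; similarly 5/16 and 1/4.

(7/16, 5/16, 1/4)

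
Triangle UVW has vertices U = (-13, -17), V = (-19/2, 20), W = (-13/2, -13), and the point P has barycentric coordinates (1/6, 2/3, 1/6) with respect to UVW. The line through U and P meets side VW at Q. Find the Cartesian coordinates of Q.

Line UP meets VW where the U-coordinate vanishes; zeroing P's U-weight and renormalizing leaves V, W-weights 2/3 : 1/6 → (4/5, 1/5).
So Q = (4/5)·V + (1/5)·W = (-89/10, 67/5).

(-89/10, 67/5)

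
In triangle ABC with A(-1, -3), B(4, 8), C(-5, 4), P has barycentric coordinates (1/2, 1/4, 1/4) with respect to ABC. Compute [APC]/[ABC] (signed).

The signed ratio [APC]/[ABC] equals the barycentric coordinate of P at vertex B, which is 1/4.

1/4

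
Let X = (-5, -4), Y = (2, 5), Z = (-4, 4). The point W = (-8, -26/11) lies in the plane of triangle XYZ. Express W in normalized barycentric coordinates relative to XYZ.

(8/11, -6/11, 9/11)

Signed area of the reference triangle: [XYZ] = ½·((-5)·(5−4) + 2·(4−(-4)) + (-4)·(-4−5)) = ½·(-5 + 16 + 36) = 47/2.
[WYZ] = ½·((-8)·(5−4) + 2·(4−(-26/11)) + (-4)·(-26/11−5)) = ½·(-8 + 140/11 + 324/11) = 188/11, so the X-coordinate is (188/11)/(47/2) = 8/11.
[XWZ] = ½·((-5)·(-26/11−4) + (-8)·(4−(-4)) + (-4)·(-4−(-26/11))) = ½·(350/11 − 64 + 72/11) = -141/11, so the Y-coordinate is -6/11.
[XYW] = ½·((-5)·(5−(-26/11)) + 2·(-26/11−(-4)) + (-8)·(-4−5)) = ½·(-405/11 + 36/11 + 72) = 423/22, so the Z-coordinate is 9/11.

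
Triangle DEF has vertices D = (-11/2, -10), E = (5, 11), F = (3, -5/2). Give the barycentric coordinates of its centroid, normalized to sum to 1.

(1/3, 1/3, 1/3)

The centroid is the average of the vertices, so each weight is 1/3.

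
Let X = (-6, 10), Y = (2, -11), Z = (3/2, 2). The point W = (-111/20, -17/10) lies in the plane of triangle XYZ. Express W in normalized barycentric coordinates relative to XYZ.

(1, 9/10, -9/10)

Signed area of the reference triangle: [XYZ] = ½·((-6)·(-11−2) + 2·(2−10) + (3/2)·(10−(-11))) = ½·(78 − 16 + 63/2) = 187/4.
[WYZ] = ½·((-111/20)·(-11−2) + 2·(2−(-17/10)) + (3/2)·(-17/10−(-11))) = ½·(1443/20 + 37/5 + 279/20) = 187/4, so the X-coordinate is (187/4)/(187/4) = 1.
[XWZ] = ½·((-6)·(-17/10−2) + (-111/20)·(2−10) + (3/2)·(10−(-17/10))) = ½·(111/5 + 222/5 + 351/20) = 1683/40, so the Y-coordinate is 9/10.
[XYW] = ½·((-6)·(-11−(-17/10)) + 2·(-17/10−10) + (-111/20)·(10−(-11))) = ½·(279/5 − 117/5 − 2331/20) = -1683/40, so the Z-coordinate is -9/10.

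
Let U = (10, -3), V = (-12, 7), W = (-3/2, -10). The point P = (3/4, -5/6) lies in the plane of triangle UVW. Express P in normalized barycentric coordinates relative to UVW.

Signed area of the reference triangle: [UVW] = ½·(10·(7−(-10)) + (-12)·(-10−(-3)) + (-3/2)·(-3−7)) = ½·(170 + 84 + 15) = 269/2.
[PVW] = ½·((3/4)·(7−(-10)) + (-12)·(-10−(-5/6)) + (-3/2)·(-5/6−7)) = ½·(51/4 + 110 + 47/4) = 269/4, so the U-coordinate is (269/4)/(269/2) = 1/2.
[UPW] = ½·(10·(-5/6−(-10)) + (3/4)·(-10−(-3)) + (-3/2)·(-3−(-5/6))) = ½·(275/3 − 21/4 + 13/4) = 269/6, so the V-coordinate is 1/3.
[UVP] = ½·(10·(7−(-5/6)) + (-12)·(-5/6−(-3)) + (3/4)·(-3−7)) = ½·(235/3 − 26 − 15/2) = 269/12, so the W-coordinate is 1/6.
Check: 1/2 + 1/3 + 1/6 = 1.

(1/2, 1/3, 1/6)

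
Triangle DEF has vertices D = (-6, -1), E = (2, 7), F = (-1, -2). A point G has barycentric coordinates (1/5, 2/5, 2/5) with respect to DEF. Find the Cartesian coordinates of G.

(-4/5, 9/5)

G = (1/5)·D + (2/5)·E + (2/5)·F.
x-coordinate: (1/5)·(-6) + (2/5)·2 + (2/5)·(-1) = -4/5.
y-coordinate: (1/5)·(-1) + (2/5)·7 + (2/5)·(-2) = 9/5.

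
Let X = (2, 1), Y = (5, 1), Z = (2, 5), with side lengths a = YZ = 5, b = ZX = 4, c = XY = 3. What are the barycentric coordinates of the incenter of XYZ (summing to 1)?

The incenter has barycentric coordinates proportional to the opposite side lengths: (5 : 4 : 3).
Normalizing by 5+4+3 = 12 gives (5/12, 1/3, 1/4).

(5/12, 1/3, 1/4)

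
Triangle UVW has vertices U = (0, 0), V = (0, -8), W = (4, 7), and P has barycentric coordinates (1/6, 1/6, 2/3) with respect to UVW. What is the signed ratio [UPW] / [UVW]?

1/6

The signed ratio [UPW]/[UVW] equals the barycentric coordinate of P at vertex V, which is 1/6.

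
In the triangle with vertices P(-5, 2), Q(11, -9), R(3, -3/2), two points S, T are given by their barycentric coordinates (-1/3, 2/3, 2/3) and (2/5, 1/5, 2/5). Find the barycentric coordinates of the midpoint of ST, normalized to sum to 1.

(1/30, 13/30, 8/15)

Since both coordinate triples sum to 1, the midpoint's barycentrics are the componentwise average.
(-1/3+2/5)/2 = 1/30; similarly 13/30 and 8/15.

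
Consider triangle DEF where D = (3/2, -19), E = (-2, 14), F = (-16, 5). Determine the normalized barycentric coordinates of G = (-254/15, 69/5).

(-4/15, 4/15, 1)

Signed area of the reference triangle: [DEF] = ½·((3/2)·(14−5) + (-2)·(5−(-19)) + (-16)·(-19−14)) = ½·(27/2 − 48 + 528) = 987/4.
[GEF] = ½·((-254/15)·(14−5) + (-2)·(5−(69/5)) + (-16)·(69/5−14)) = ½·(-762/5 + 88/5 + 16/5) = -329/5, so the D-coordinate is (-329/5)/(987/4) = -4/15.
[DGF] = ½·((3/2)·(69/5−5) + (-254/15)·(5−(-19)) + (-16)·(-19−(69/5))) = ½·(66/5 − 2032/5 + 2624/5) = 329/5, so the E-coordinate is 4/15.
[DEG] = ½·((3/2)·(14−(69/5)) + (-2)·(69/5−(-19)) + (-254/15)·(-19−14)) = ½·(3/10 − 328/5 + 2794/5) = 987/4, so the F-coordinate is 1.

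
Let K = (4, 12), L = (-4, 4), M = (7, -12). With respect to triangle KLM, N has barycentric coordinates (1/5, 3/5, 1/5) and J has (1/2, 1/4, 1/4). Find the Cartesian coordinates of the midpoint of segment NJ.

Barycentric coordinates of the midpoint are the average: (7/20, 17/40, 9/40).
Converting: (7/20)·K + (17/40)·L + (9/40)·M = (51/40, 16/5).

(51/40, 16/5)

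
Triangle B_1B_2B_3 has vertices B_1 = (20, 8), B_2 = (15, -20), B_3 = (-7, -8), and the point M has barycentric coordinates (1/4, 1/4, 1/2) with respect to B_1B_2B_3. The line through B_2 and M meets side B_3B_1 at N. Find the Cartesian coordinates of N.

(2, -8/3)

Line B_2M meets B_3B_1 where the B_2-coordinate vanishes; zeroing M's B_2-weight and renormalizing leaves B_3, B_1-weights 1/2 : 1/4 → (2/3, 1/3).
So N = (2/3)·B_3 + (1/3)·B_1 = (2, -8/3).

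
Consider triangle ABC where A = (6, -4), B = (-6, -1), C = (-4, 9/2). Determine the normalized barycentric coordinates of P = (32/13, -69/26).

Signed area of the reference triangle: [ABC] = ½·(6·(-1−(9/2)) + (-6)·(9/2−(-4)) + (-4)·(-4−(-1))) = ½·(-33 − 51 + 12) = -36.
[PBC] = ½·((32/13)·(-1−(9/2)) + (-6)·(9/2−(-69/26)) + (-4)·(-69/26−(-1))) = ½·(-176/13 − 558/13 + 86/13) = -324/13, so the A-coordinate is (-324/13)/(-36) = 9/13.
[APC] = ½·(6·(-69/26−(9/2)) + (32/13)·(9/2−(-4)) + (-4)·(-4−(-69/26))) = ½·(-558/13 + 272/13 + 70/13) = -108/13, so the B-coordinate is 3/13.
[ABP] = ½·(6·(-1−(-69/26)) + (-6)·(-69/26−(-4)) + (32/13)·(-4−(-1))) = ½·(129/13 − 105/13 − 96/13) = -36/13, so the C-coordinate is 1/13.

(9/13, 3/13, 1/13)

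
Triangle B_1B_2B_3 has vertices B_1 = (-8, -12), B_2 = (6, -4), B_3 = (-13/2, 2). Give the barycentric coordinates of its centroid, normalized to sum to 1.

(1/3, 1/3, 1/3)

The centroid is the average of the vertices, so each weight is 1/3.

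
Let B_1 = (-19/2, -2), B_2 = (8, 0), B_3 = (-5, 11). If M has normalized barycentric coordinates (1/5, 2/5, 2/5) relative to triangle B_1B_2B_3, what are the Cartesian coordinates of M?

(-7/10, 4)

M = (1/5)·B_1 + (2/5)·B_2 + (2/5)·B_3.
x-coordinate: (1/5)·(-19/2) + (2/5)·8 + (2/5)·(-5) = -7/10.
y-coordinate: (1/5)·(-2) + (2/5)·0 + (2/5)·11 = 4.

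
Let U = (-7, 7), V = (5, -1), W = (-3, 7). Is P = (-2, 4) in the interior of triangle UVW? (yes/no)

yes

Barycentric coordinates of P: (1/2, 3/8, 1/8).
The three coordinates are positive, positive, positive; a point is interior exactly when all three are positive.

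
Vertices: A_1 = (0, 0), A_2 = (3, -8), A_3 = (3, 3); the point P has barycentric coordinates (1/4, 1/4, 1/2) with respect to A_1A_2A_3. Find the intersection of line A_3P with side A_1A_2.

Line A_3P meets A_1A_2 where the A_3-coordinate vanishes; zeroing P's A_3-weight and renormalizing leaves A_1, A_2-weights 1/4 : 1/4 → (1/2, 1/2).
So Q = (1/2)·A_1 + (1/2)·A_2 = (3/2, -4).

(3/2, -4)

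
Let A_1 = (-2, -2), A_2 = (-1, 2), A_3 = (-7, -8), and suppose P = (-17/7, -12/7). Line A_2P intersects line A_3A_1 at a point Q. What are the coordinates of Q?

(-3, -16/5)

Barycentric coordinates of P with respect to A_1A_2A_3: (4/7, 2/7, 1/7).
On side A_3A_1 the A_2-coordinate is zero; dropping P's A_2-weight 2/7 and renormalizing the remaining 1/7 : 4/7 gives weights 1/5, 4/5 on A_3, A_1.
Q = (1/5)·(-7, -8) + (4/5)·(-2, -2) = (-3, -16/5).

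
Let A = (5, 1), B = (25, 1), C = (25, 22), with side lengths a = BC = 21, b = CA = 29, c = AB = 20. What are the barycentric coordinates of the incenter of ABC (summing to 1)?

(3/10, 29/70, 2/7)

The incenter has barycentric coordinates proportional to the opposite side lengths: (21 : 29 : 20).
Normalizing by 21+29+20 = 70 gives (3/10, 29/70, 2/7).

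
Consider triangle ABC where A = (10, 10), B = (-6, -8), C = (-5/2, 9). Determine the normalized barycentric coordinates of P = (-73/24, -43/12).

Signed area of the reference triangle: [ABC] = ½·(10·(-8−9) + (-6)·(9−10) + (-5/2)·(10−(-8))) = ½·(-170 + 6 − 45) = -209/2.
[PBC] = ½·((-73/24)·(-8−9) + (-6)·(9−(-43/12)) + (-5/2)·(-43/12−(-8))) = ½·(1241/24 − 151/2 − 265/24) = -209/12, so the A-coordinate is (-209/12)/(-209/2) = 1/6.
[APC] = ½·(10·(-43/12−9) + (-73/24)·(9−10) + (-5/2)·(10−(-43/12))) = ½·(-755/6 + 73/24 − 815/24) = -627/8, so the B-coordinate is 3/4.
[ABP] = ½·(10·(-8−(-43/12)) + (-6)·(-43/12−10) + (-73/24)·(10−(-8))) = ½·(-265/6 + 163/2 − 219/4) = -209/24, so the C-coordinate is 1/12.
Check: 1/6 + 3/4 + 1/12 = 1.

(1/6, 3/4, 1/12)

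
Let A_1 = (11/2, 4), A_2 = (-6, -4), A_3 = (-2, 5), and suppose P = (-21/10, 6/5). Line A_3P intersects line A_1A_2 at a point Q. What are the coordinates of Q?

(-13/6, -4/3)

Barycentric coordinates of P with respect to A_1A_2A_3: (1/5, 2/5, 2/5).
On side A_1A_2 the A_3-coordinate is zero; dropping P's A_3-weight 2/5 and renormalizing the remaining 1/5 : 2/5 gives weights 1/3, 2/3 on A_1, A_2.
Q = (1/3)·(11/2, 4) + (2/3)·(-6, -4) = (-13/6, -4/3).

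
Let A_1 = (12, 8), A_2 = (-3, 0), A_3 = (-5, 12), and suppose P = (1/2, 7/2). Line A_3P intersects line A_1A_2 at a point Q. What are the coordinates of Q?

(9/7, 16/7)

Barycentric coordinates of P with respect to A_1A_2A_3: (1/4, 5/8, 1/8).
On side A_1A_2 the A_3-coordinate is zero; dropping P's A_3-weight 1/8 and renormalizing the remaining 1/4 : 5/8 gives weights 2/7, 5/7 on A_1, A_2.
Q = (2/7)·(12, 8) + (5/7)·(-3, 0) = (9/7, 16/7).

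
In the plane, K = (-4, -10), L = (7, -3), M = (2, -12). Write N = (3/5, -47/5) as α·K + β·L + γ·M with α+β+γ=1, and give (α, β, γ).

(2/5, 1/5, 2/5)

Signed area of the reference triangle: [KLM] = ½·((-4)·(-3−(-12)) + 7·(-12−(-10)) + 2·(-10−(-3))) = ½·(-36 − 14 − 14) = -32.
[NLM] = ½·((3/5)·(-3−(-12)) + 7·(-12−(-47/5)) + 2·(-47/5−(-3))) = ½·(27/5 − 91/5 − 64/5) = -64/5, so the K-coordinate is (-64/5)/(-32) = 2/5.
[KNM] = ½·((-4)·(-47/5−(-12)) + (3/5)·(-12−(-10)) + 2·(-10−(-47/5))) = ½·(-52/5 − 6/5 − 6/5) = -32/5, so the L-coordinate is 1/5.
[KLN] = ½·((-4)·(-3−(-47/5)) + 7·(-47/5−(-10)) + (3/5)·(-10−(-3))) = ½·(-128/5 + 21/5 − 21/5) = -64/5, so the M-coordinate is 2/5.
Check: 2/5 + 1/5 + 2/5 = 1.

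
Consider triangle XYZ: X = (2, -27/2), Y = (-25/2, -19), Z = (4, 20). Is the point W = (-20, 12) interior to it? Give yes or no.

no

Barycentric coordinates of W: (-1072/633, 3152/1899, 1963/1899).
The three coordinates are negative, positive, positive; a point is interior exactly when all three are positive.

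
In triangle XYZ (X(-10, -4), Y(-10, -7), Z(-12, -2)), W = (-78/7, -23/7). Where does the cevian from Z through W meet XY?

(-10, -5)

Barycentric coordinates of W with respect to XYZ: (2/7, 1/7, 4/7).
On side XY the Z-coordinate is zero; dropping W's Z-weight 4/7 and renormalizing the remaining 2/7 : 1/7 gives weights 2/3, 1/3 on X, Y.
V = (2/3)·(-10, -4) + (1/3)·(-10, -7) = (-10, -5).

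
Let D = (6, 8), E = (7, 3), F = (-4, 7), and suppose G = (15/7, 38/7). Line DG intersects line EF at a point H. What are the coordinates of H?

Barycentric coordinates of G with respect to DEF: (1/7, 3/7, 3/7).
On side EF the D-coordinate is zero; dropping G's D-weight 1/7 and renormalizing the remaining 3/7 : 3/7 gives weights 1/2, 1/2 on E, F.
H = (1/2)·(7, 3) + (1/2)·(-4, 7) = (3/2, 5).

(3/2, 5)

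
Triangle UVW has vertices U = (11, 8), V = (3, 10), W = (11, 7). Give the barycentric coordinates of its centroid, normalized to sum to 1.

(1/3, 1/3, 1/3)

The centroid is the average of the vertices, so each weight is 1/3.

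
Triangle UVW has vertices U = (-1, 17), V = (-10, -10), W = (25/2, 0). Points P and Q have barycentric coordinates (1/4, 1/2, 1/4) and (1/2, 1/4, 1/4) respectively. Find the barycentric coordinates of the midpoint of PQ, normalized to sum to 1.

Since both coordinate triples sum to 1, the midpoint's barycentrics are the componentwise average.
(1/4+1/2)/2 = 3/8; similarly 3/8 and 1/4.

(3/8, 3/8, 1/4)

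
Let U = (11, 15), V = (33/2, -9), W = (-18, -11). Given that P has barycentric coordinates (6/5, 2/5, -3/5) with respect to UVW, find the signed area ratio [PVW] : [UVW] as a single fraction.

The signed ratio [PVW]/[UVW] equals the barycentric coordinate of P at vertex U, which is 6/5.

6/5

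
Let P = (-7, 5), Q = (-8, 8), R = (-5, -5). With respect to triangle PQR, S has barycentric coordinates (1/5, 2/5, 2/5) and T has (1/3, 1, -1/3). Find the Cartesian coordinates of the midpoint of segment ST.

Barycentric coordinates of the midpoint are the average: (4/15, 7/10, 1/30).
Converting: (4/15)·P + (7/10)·Q + (1/30)·R = (-229/30, 203/30).

(-229/30, 203/30)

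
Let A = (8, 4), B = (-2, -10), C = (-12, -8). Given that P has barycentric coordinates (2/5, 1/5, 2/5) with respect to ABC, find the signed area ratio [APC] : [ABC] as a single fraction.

1/5

The signed ratio [APC]/[ABC] equals the barycentric coordinate of P at vertex B, which is 1/5.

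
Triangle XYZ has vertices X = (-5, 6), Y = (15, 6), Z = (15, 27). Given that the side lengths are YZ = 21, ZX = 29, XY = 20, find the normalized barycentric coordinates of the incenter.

(3/10, 29/70, 2/7)

The incenter has barycentric coordinates proportional to the opposite side lengths: (21 : 29 : 20).
Normalizing by 21+29+20 = 70 gives (3/10, 29/70, 2/7).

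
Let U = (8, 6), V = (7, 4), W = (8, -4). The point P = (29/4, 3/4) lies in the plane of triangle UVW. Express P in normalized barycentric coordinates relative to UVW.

Signed area of the reference triangle: [UVW] = ½·(8·(4−(-4)) + 7·(-4−6) + 8·(6−4)) = ½·(64 − 70 + 16) = 5.
[PVW] = ½·((29/4)·(4−(-4)) + 7·(-4−(3/4)) + 8·(3/4−4)) = ½·(58 − 133/4 − 26) = -5/8, so the U-coordinate is (-5/8)/5 = -1/8.
[UPW] = ½·(8·(3/4−(-4)) + (29/4)·(-4−6) + 8·(6−(3/4))) = ½·(38 − 145/2 + 42) = 15/4, so the V-coordinate is 3/4.
[UVP] = ½·(8·(4−(3/4)) + 7·(3/4−6) + (29/4)·(6−4)) = ½·(26 − 147/4 + 29/2) = 15/8, so the W-coordinate is 3/8.

(-1/8, 3/4, 3/8)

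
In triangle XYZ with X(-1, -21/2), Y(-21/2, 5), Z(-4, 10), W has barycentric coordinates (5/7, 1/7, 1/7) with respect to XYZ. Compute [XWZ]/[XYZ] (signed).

1/7

The signed ratio [XWZ]/[XYZ] equals the barycentric coordinate of W at vertex Y, which is 1/7.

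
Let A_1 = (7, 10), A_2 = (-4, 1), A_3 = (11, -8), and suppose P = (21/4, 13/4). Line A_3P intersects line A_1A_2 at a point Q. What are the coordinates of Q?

Barycentric coordinates of P with respect to A_1A_2A_3: (1/2, 1/4, 1/4).
On side A_1A_2 the A_3-coordinate is zero; dropping P's A_3-weight 1/4 and renormalizing the remaining 1/2 : 1/4 gives weights 2/3, 1/3 on A_1, A_2.
Q = (2/3)·(7, 10) + (1/3)·(-4, 1) = (10/3, 7).

(10/3, 7)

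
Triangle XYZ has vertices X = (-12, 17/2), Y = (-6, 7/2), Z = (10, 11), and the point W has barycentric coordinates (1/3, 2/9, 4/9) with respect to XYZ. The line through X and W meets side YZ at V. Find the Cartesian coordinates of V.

(14/3, 17/2)

Line XW meets YZ where the X-coordinate vanishes; zeroing W's X-weight and renormalizing leaves Y, Z-weights 2/9 : 4/9 → (1/3, 2/3).
So V = (1/3)·Y + (2/3)·Z = (14/3, 17/2).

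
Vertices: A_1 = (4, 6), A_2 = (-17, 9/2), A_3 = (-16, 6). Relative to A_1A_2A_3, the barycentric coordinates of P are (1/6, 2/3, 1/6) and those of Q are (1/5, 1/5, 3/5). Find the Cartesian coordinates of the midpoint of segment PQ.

(-383/30, 107/20)

Barycentric coordinates of the midpoint are the average: (11/60, 13/30, 23/60).
Converting: (11/60)·A_1 + (13/30)·A_2 + (23/60)·A_3 = (-383/30, 107/20).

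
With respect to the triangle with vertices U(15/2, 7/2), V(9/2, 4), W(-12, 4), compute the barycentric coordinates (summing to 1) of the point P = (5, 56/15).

Signed area of the reference triangle: [UVW] = ½·((15/2)·(4−4) + (9/2)·(4−(7/2)) + (-12)·(7/2−4)) = ½·(0 + 9/4 + 6) = 33/8.
[PVW] = ½·(5·(4−4) + (9/2)·(4−(56/15)) + (-12)·(56/15−4)) = ½·(0 + 6/5 + 16/5) = 11/5, so the U-coordinate is (11/5)/(33/8) = 8/15.
[UPW] = ½·((15/2)·(56/15−4) + 5·(4−(7/2)) + (-12)·(7/2−(56/15))) = ½·(-2 + 5/2 + 14/5) = 33/20, so the V-coordinate is 2/5.
[UVP] = ½·((15/2)·(4−(56/15)) + (9/2)·(56/15−(7/2)) + 5·(7/2−4)) = ½·(2 + 21/20 − 5/2) = 11/40, so the W-coordinate is 1/15.

(8/15, 2/5, 1/15)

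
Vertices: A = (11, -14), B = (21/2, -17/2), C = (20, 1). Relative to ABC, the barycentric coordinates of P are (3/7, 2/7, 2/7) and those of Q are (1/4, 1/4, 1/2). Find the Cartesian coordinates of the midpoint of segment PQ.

(1613/112, -743/112)

Barycentric coordinates of the midpoint are the average: (19/56, 15/56, 11/28).
Converting: (19/56)·A + (15/56)·B + (11/28)·C = (1613/112, -743/112).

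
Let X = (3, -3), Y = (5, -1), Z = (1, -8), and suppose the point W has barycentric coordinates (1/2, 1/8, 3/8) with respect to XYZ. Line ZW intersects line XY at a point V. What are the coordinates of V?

(17/5, -13/5)

Line ZW meets XY where the Z-coordinate vanishes; zeroing W's Z-weight and renormalizing leaves X, Y-weights 1/2 : 1/8 → (4/5, 1/5).
So V = (4/5)·X + (1/5)·Y = (17/5, -13/5).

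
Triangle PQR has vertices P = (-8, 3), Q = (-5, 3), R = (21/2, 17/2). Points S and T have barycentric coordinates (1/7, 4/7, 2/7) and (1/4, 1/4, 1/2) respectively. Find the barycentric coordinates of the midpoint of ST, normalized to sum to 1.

(11/56, 23/56, 11/28)

Since both coordinate triples sum to 1, the midpoint's barycentrics are the componentwise average.
(1/7+1/4)/2 = 11/56; similarly 23/56 and 11/28.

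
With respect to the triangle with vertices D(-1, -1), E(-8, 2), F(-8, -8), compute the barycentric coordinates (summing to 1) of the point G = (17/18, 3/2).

(23/18, 1/18, -1/3)

Signed area of the reference triangle: [DEF] = ½·((-1)·(2−(-8)) + (-8)·(-8−(-1)) + (-8)·(-1−2)) = ½·(-10 + 56 + 24) = 35.
[GEF] = ½·((17/18)·(2−(-8)) + (-8)·(-8−(3/2)) + (-8)·(3/2−2)) = ½·(85/9 + 76 + 4) = 805/18, so the D-coordinate is (805/18)/35 = 23/18.
[DGF] = ½·((-1)·(3/2−(-8)) + (17/18)·(-8−(-1)) + (-8)·(-1−(3/2))) = ½·(-19/2 − 119/18 + 20) = 35/18, so the E-coordinate is 1/18.
[DEG] = ½·((-1)·(2−(3/2)) + (-8)·(3/2−(-1)) + (17/18)·(-1−2)) = ½·(-1/2 − 20 − 17/6) = -35/3, so the F-coordinate is -1/3.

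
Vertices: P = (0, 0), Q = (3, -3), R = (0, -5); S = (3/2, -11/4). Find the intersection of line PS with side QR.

(2, -11/3)

Barycentric coordinates of S with respect to PQR: (1/4, 1/2, 1/4).
On side QR the P-coordinate is zero; dropping S's P-weight 1/4 and renormalizing the remaining 1/2 : 1/4 gives weights 2/3, 1/3 on Q, R.
T = (2/3)·(3, -3) + (1/3)·(0, -5) = (2, -11/3).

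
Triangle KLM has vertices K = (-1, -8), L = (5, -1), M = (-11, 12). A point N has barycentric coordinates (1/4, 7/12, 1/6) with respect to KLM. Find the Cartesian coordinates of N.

N = (1/4)·K + (7/12)·L + (1/6)·M.
x-coordinate: (1/4)·(-1) + (7/12)·5 + (1/6)·(-11) = 5/6.
y-coordinate: (1/4)·(-8) + (7/12)·(-1) + (1/6)·12 = -7/12.

(5/6, -7/12)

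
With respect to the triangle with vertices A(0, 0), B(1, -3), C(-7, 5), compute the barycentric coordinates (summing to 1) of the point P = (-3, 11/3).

Signed area of the reference triangle: [ABC] = ½·(0·(-3−5) + 1·(5−0) + (-7)·(0−(-3))) = ½·(0 + 5 − 21) = -8.
[PBC] = ½·((-3)·(-3−5) + 1·(5−(11/3)) + (-7)·(11/3−(-3))) = ½·(24 + 4/3 − 140/3) = -32/3, so the A-coordinate is (-32/3)/(-8) = 4/3.
[APC] = ½·(0·(11/3−5) + (-3)·(5−0) + (-7)·(0−(11/3))) = ½·(0 − 15 + 77/3) = 16/3, so the B-coordinate is -2/3.
[ABP] = ½·(0·(-3−(11/3)) + 1·(11/3−0) + (-3)·(0−(-3))) = ½·(0 + 11/3 − 9) = -8/3, so the C-coordinate is 1/3.
Check: 4/3 − 2/3 + 1/3 = 1.

(4/3, -2/3, 1/3)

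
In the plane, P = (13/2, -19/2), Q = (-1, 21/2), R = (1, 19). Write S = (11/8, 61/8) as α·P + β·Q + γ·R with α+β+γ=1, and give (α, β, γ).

(1/4, 1/2, 1/4)

Signed area of the reference triangle: [PQR] = ½·((13/2)·(21/2−19) + (-1)·(19−(-19/2)) + 1·(-19/2−(21/2))) = ½·(-221/4 − 57/2 − 20) = -415/8.
[SQR] = ½·((11/8)·(21/2−19) + (-1)·(19−(61/8)) + 1·(61/8−(21/2))) = ½·(-187/16 − 91/8 − 23/8) = -415/32, so the P-coordinate is (-415/32)/(-415/8) = 1/4.
[PSR] = ½·((13/2)·(61/8−19) + (11/8)·(19−(-19/2)) + 1·(-19/2−(61/8))) = ½·(-1183/16 + 627/16 − 137/8) = -415/16, so the Q-coordinate is 1/2.
[PQS] = ½·((13/2)·(21/2−(61/8)) + (-1)·(61/8−(-19/2)) + (11/8)·(-19/2−(21/2))) = ½·(299/16 − 137/8 − 55/2) = -415/32, so the R-coordinate is 1/4.
Check: 1/4 + 1/2 + 1/4 = 1.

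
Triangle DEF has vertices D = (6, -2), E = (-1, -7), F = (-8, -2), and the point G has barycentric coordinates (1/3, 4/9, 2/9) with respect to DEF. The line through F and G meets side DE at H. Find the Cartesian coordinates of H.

(2, -34/7)

Line FG meets DE where the F-coordinate vanishes; zeroing G's F-weight and renormalizing leaves D, E-weights 1/3 : 4/9 → (3/7, 4/7).
So H = (3/7)·D + (4/7)·E = (2, -34/7).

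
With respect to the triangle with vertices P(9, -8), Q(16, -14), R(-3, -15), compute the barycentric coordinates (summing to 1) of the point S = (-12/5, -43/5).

(1, -3/5, 3/5)

Signed area of the reference triangle: [PQR] = ½·(9·(-14−(-15)) + 16·(-15−(-8)) + (-3)·(-8−(-14))) = ½·(9 − 112 − 18) = -121/2.
[SQR] = ½·((-12/5)·(-14−(-15)) + 16·(-15−(-43/5)) + (-3)·(-43/5−(-14))) = ½·(-12/5 − 512/5 − 81/5) = -121/2, so the P-coordinate is (-121/2)/(-121/2) = 1.
[PSR] = ½·(9·(-43/5−(-15)) + (-12/5)·(-15−(-8)) + (-3)·(-8−(-43/5))) = ½·(288/5 + 84/5 − 9/5) = 363/10, so the Q-coordinate is -3/5.
[PQS] = ½·(9·(-14−(-43/5)) + 16·(-43/5−(-8)) + (-12/5)·(-8−(-14))) = ½·(-243/5 − 48/5 − 72/5) = -363/10, so the R-coordinate is 3/5.
Check: 1 − 3/5 + 3/5 = 1.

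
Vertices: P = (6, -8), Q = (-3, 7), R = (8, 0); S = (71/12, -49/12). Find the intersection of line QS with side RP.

(74/11, -56/11)

Barycentric coordinates of S with respect to PQR: (7/12, 1/12, 1/3).
On side RP the Q-coordinate is zero; dropping S's Q-weight 1/12 and renormalizing the remaining 1/3 : 7/12 gives weights 4/11, 7/11 on R, P.
T = (4/11)·(8, 0) + (7/11)·(6, -8) = (74/11, -56/11).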